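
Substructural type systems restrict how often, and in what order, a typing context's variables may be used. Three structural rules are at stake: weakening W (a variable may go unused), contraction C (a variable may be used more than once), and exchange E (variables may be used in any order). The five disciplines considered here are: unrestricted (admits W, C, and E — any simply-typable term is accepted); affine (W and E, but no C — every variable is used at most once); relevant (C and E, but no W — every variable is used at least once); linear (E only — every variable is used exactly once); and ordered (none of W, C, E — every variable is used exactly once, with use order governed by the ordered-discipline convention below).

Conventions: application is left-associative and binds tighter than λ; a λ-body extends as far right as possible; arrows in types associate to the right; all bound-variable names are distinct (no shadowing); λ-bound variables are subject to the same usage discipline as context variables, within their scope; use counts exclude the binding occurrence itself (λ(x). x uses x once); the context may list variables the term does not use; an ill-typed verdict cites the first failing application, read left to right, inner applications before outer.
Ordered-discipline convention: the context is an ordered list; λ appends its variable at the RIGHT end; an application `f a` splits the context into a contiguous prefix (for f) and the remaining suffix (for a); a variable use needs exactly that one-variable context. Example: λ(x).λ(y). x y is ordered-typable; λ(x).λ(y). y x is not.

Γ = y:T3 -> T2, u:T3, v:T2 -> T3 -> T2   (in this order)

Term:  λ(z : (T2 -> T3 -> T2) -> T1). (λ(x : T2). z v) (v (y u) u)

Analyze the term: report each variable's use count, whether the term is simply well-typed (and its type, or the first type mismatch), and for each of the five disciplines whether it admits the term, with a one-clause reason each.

usage: y=1; u=2; v=2; z [bound]=1; x [bound]=0
use order (left to right): z, v, v, y, u, u
typing: ✓ — ((T2 -> T3 -> T2) -> T1) -> T1
ordered ✗ (needs contraction — u ×2, v ×2; unused: x — weakening required)
linear ✗ (needs contraction — u ×2, v ×2; unused: x — weakening required)
affine ✗ (needs contraction — u ×2, v ×2)
relevant ✗ (unused: x — weakening required)
unrestricted ✓ (type-checks (((T2 -> T3 -> T2) -> T1) -> T1) and nothing is barred)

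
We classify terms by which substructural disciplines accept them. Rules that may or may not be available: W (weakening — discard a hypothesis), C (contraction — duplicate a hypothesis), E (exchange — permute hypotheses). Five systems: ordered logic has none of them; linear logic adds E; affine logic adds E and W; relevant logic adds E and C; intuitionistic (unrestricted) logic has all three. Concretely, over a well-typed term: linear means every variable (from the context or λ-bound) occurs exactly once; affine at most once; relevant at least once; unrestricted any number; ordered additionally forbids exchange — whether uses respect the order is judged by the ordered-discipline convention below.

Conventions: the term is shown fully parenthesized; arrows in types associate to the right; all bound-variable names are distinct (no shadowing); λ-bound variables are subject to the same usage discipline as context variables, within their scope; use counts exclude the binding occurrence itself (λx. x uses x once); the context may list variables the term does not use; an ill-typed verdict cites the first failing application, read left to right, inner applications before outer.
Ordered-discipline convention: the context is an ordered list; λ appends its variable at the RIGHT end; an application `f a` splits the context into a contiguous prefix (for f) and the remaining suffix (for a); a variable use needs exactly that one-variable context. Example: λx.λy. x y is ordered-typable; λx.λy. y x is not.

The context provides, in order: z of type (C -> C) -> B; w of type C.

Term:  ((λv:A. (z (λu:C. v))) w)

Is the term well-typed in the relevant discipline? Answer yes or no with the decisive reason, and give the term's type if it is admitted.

no — not simply typable
usage: z ×1, w ×1, v [bound] ×1, u [bound] ×0
order of uses: z, v, w
typing: ill-typed: argument of type C -> A where C -> C is required
per-discipline verdicts: ordered ✗ · linear ✗ · affine ✗ · relevant ✗ · unrestricted ✗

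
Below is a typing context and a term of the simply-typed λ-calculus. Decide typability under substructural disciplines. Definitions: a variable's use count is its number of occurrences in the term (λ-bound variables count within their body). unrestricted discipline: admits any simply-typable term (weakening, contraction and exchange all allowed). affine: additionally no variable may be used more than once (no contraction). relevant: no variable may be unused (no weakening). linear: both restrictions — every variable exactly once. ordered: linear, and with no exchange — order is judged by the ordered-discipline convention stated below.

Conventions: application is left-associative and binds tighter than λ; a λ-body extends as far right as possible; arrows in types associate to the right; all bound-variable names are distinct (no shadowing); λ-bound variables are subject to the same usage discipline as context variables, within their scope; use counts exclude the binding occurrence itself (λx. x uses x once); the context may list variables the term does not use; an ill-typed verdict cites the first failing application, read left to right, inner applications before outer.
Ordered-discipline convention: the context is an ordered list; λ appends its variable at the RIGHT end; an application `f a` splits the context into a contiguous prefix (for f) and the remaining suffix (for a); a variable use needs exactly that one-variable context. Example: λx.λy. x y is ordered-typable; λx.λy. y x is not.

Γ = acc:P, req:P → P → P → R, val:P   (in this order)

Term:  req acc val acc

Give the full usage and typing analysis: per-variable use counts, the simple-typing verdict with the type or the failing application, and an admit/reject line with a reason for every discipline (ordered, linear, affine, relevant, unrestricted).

variable uses: acc: 2; req: 1; val: 1
use order (left to right): req, acc, val, acc
typing: well-typed at R
ordered: ✗, acc ×2 used more than once (contraction)
linear: ✗, acc ×2 used more than once (contraction)
affine: ✗, acc ×2 used more than once (contraction)
relevant: ✓, every one of acc, req, val appears
unrestricted: ✓, well-typed at R; no restrictions here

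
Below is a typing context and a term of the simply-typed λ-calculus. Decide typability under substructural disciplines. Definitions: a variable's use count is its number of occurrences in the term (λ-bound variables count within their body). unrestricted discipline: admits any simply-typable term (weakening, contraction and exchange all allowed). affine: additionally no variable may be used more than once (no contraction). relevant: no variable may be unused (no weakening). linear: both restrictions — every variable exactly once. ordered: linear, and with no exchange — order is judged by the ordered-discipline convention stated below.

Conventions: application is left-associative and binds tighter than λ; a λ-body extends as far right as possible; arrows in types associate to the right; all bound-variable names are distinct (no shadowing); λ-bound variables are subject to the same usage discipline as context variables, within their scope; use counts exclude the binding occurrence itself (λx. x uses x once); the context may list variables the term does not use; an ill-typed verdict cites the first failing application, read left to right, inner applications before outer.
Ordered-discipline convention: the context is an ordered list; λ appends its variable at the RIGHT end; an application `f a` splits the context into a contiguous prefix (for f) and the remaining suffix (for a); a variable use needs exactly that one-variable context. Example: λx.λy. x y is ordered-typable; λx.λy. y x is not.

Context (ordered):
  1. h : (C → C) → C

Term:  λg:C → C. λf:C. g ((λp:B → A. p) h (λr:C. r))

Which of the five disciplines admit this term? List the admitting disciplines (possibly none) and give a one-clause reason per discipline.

admitting disciplines: none
variable uses: h: 1; g (λ-bound): 1; f (λ-bound): 0; p (λ-bound): 1; r (λ-bound): 1
left-to-right use order: g, p, h, r
typing: ill-typed: an argument (C → C) → C mismatches the expected B → A
ordered ✗ (fails simple typing)
linear ✗ (a type mismatch blocks all five)
affine ✗ (the type mismatch rejects it)
relevant ✗ (not simply typable)
unrestricted ✗ (fails simple typing)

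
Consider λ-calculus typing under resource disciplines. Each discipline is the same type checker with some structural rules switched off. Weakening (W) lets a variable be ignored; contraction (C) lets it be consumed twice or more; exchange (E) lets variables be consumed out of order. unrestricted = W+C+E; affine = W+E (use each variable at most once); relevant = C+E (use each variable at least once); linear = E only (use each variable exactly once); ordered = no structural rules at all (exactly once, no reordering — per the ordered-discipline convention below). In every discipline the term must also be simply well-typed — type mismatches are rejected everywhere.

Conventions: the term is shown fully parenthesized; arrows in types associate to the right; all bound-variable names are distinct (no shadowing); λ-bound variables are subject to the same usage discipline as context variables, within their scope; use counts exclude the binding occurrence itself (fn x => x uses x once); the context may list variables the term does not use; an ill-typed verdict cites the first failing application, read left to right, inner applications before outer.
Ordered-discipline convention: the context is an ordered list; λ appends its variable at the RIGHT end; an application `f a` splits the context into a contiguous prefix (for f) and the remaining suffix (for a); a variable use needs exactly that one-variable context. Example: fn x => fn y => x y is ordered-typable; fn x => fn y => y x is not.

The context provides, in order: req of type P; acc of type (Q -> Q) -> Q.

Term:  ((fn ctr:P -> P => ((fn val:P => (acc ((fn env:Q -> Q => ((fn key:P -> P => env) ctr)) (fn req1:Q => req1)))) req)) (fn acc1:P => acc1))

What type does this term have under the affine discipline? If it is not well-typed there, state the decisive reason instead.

term : Q
counts: req: 1×; acc: 1×; ctr [bound]: 1×; val [bound]: 0×; env [bound]: 1×; key [bound]: 0×; req1 [bound]: 1×; acc1 [bound]: 1×
use order (left to right): acc, env, ctr, req1, req, acc1
typing: well-typed at Q
per-discipline verdicts: ordered ✗ · linear ✗ · affine ✓ · relevant ✗ · unrestricted ✓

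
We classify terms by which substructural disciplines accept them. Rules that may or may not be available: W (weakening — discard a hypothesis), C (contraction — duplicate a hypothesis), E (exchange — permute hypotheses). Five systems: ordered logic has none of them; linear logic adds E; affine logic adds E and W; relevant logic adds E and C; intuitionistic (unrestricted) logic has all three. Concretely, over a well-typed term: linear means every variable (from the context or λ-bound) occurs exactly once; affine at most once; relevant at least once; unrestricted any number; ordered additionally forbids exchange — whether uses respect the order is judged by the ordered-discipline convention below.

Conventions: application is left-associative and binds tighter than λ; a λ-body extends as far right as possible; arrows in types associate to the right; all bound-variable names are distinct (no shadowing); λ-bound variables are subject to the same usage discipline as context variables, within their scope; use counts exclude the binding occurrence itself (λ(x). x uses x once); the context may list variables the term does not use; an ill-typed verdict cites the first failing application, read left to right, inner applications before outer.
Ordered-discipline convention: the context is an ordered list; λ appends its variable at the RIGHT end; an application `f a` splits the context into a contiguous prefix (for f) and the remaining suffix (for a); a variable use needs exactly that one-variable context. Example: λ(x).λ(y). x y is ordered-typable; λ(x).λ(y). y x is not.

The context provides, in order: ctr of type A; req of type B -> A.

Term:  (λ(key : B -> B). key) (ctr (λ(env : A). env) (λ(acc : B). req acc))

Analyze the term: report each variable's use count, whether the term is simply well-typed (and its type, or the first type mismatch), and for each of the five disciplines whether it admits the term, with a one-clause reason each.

variable uses: ctr ×1; req ×1; key (bound) ×1; env (bound) ×1; acc (bound) ×1
left-to-right use order: key, ctr, env, req, acc
typing: ill-typed: non-function type A applied to an argument
ordered: ✗ — a type mismatch blocks all five
linear: ✗ — the type mismatch rejects it
affine: ✗ — not simply typable
relevant: ✗ — fails simple typing
unrestricted: ✗ — a type mismatch blocks all five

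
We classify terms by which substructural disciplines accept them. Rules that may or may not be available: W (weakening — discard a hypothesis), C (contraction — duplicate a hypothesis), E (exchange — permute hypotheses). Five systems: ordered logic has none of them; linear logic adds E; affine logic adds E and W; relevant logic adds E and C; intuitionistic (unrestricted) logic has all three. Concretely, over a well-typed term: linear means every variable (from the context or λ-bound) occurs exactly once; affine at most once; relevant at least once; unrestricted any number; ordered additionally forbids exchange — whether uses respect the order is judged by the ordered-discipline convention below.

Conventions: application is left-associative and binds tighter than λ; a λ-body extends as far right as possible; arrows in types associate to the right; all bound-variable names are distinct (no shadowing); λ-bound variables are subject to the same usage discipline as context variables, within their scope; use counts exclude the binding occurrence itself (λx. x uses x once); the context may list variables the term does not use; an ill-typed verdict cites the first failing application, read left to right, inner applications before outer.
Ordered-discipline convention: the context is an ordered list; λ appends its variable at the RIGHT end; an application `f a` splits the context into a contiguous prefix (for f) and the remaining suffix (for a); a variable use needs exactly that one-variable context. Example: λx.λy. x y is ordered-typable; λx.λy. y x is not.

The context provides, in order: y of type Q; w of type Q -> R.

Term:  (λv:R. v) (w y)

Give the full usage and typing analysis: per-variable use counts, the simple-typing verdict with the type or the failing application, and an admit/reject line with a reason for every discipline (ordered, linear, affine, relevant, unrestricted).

counts: y=1; w=1; v (λ-bound)=1
uses in reading order: v, w, y
typing: ✓ — R
ordered: ✗ — use order v, w, y needs exchange
linear: ✓ — single use per variable (y, w, v)
affine: ✓ — y, w, v: no repeats, contraction unneeded
relevant: ✓ — y, w, v: all used, weakening unneeded
unrestricted: ✓ — typability at R is all that's needed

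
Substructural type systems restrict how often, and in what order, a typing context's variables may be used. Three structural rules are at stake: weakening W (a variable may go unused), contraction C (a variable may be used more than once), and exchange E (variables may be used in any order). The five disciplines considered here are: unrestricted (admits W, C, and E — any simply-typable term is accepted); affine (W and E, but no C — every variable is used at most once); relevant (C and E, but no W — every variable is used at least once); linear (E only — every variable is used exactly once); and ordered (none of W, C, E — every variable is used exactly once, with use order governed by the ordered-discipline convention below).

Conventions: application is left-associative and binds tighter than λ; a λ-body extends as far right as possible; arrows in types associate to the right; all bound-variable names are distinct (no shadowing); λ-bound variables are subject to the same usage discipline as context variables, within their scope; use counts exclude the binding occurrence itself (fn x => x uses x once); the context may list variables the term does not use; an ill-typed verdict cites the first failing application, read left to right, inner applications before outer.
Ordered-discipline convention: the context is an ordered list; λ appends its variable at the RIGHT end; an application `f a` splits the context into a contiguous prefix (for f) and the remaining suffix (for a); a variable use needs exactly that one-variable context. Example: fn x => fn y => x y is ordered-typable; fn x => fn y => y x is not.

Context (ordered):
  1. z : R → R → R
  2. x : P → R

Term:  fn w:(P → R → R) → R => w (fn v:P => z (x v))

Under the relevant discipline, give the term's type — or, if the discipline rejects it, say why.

term : ((P → R → R) → R) → R
usage: z: 1×, x: 1×, w [bound]: 1×, v [bound]: 1×
left-to-right use order: w, z, x, v
typing: the term checks, with type ((P → R → R) → R) → R
all disciplines: ordered ✗ | linear ✓ | affine ✓ | relevant ✓ | unrestricted ✓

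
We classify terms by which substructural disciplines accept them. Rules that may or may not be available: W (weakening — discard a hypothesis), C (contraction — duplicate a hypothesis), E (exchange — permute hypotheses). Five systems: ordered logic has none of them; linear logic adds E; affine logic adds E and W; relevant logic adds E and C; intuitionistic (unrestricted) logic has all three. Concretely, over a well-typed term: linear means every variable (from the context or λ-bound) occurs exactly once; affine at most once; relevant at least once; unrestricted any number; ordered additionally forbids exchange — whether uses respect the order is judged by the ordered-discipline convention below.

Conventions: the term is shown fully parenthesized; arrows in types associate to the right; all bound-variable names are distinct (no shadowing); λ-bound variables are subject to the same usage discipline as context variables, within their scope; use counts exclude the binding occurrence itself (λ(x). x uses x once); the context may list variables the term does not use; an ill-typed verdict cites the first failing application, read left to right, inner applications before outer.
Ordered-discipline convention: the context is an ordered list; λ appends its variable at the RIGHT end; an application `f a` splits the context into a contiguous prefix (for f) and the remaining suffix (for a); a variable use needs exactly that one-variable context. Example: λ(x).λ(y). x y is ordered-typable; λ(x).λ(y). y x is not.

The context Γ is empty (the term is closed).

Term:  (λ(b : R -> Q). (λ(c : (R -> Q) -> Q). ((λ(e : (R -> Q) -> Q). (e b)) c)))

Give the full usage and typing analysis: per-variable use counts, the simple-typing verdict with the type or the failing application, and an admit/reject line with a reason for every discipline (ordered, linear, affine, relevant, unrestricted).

variable uses: b [bound]: 1, c [bound]: 1, e [bound]: 1
order of uses: e, b, c
typing: well-typed at (R -> Q) -> ((R -> Q) -> Q) -> Q
ordered: ✗ — no contiguous prefix/suffix split fits e, b, c
linear: ✓ — b, c, e: one use apiece
affine: ✓ — none of b, c, e used more than once
relevant: ✓ — none of b, c, e goes unused
unrestricted: ✓ — type-checks ((R -> Q) -> ((R -> Q) -> Q) -> Q) and nothing is barred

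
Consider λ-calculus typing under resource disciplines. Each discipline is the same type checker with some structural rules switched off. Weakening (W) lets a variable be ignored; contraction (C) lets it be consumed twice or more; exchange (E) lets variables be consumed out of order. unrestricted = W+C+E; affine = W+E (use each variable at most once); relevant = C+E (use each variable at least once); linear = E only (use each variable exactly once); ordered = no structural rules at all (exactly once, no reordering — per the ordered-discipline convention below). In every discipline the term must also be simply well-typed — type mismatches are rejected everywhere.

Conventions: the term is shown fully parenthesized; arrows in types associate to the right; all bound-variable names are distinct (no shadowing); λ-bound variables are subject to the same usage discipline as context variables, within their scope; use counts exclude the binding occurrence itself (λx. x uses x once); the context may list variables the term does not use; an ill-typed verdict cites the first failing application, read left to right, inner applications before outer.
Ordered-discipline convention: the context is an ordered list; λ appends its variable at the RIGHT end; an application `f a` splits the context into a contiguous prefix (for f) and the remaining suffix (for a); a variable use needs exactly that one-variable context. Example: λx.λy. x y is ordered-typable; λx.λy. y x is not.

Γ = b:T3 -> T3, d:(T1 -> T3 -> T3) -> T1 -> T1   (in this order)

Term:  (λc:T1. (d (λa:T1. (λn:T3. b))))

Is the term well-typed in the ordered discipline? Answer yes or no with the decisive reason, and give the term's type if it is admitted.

no — the type mismatch rejects it
counts: b: 1×, d: 1×, c (λ-bound): 0×, a (λ-bound): 0×, n (λ-bound): 0×
uses in reading order: d, b
typing: ill-typed: a function awaiting T1 -> T3 -> T3 gets T1 -> T3 -> T3 -> T3
all disciplines: ordered ✗, linear ✗, affine ✗, relevant ✗, unrestricted ✗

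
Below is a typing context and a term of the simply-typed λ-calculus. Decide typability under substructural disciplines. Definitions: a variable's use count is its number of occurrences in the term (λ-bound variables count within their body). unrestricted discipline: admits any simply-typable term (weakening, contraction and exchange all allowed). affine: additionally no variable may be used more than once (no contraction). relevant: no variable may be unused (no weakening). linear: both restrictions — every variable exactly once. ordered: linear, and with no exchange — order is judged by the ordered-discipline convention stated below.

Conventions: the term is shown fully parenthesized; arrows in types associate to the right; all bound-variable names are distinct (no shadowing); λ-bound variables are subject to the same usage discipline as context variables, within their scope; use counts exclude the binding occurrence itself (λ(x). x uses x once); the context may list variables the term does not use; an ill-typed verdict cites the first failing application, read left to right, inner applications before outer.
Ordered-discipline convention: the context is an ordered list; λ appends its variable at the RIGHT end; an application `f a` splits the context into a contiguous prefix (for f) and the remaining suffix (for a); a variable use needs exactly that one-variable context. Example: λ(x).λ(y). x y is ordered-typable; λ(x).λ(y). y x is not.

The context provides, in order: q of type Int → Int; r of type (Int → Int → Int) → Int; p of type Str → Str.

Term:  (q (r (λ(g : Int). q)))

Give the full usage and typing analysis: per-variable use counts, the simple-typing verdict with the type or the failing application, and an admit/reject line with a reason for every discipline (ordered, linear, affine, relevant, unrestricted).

use counts: q: 2×, r: 1×, p: 0×, g [bound]: 0×
uses in reading order: q, r, q
typing: well-typed at Int
ordered: ✗, q ×2 used more than once (contraction); unused: p, g — weakening required
linear: ✗, q ×2 used more than once (contraction); unused: p, g — weakening required
affine: ✗, q ×2 used more than once (contraction)
relevant: ✗, unused: p, g — weakening required
unrestricted: ✓, well-typed at Int; no restrictions here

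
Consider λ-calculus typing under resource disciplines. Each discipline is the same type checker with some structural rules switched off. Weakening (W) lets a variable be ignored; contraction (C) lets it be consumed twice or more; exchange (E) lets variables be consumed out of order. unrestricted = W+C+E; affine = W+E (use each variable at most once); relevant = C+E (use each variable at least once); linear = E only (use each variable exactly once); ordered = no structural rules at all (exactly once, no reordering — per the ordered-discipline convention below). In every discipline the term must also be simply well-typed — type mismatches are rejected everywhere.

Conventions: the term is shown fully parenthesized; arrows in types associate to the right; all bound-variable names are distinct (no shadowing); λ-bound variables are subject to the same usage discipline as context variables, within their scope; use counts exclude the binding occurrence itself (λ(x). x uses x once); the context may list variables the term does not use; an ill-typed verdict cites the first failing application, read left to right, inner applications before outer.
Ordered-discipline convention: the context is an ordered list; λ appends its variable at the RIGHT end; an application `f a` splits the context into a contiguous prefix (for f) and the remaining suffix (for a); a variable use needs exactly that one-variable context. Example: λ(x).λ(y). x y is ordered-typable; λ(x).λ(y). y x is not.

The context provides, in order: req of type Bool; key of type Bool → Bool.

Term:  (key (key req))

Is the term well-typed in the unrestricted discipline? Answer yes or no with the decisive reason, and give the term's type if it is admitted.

yes — type-checks (Bool) and nothing is barred; term : Bool
counts: req=1; key=2
left-to-right use order: key, key, req
typing: ✓ — Bool
all disciplines: ordered ✗ | linear ✗ | affine ✗ | relevant ✓ | unrestricted ✓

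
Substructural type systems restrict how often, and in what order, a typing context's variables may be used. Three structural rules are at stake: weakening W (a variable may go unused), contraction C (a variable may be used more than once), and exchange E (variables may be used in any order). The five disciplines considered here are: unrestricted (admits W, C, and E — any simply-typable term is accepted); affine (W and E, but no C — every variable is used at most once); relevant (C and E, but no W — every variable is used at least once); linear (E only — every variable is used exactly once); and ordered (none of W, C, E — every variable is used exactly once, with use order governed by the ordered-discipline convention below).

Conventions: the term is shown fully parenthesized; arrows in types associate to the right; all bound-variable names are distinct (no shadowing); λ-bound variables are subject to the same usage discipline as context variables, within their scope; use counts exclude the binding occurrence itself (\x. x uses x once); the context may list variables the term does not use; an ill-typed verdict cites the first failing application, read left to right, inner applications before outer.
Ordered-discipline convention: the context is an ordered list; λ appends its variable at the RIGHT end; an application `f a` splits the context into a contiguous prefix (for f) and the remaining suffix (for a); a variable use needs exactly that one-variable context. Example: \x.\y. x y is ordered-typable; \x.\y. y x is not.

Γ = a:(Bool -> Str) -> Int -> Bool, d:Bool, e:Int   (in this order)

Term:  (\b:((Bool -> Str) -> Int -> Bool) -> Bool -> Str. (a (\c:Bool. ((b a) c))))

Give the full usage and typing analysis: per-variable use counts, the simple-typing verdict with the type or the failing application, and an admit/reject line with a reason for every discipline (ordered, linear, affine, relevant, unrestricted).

counts: a: 2; d: 0; e: 0; b [bound]: 1; c [bound]: 1
uses in reading order: a, b, a, c
typing: the term checks, with type (((Bool -> Str) -> Int -> Bool) -> Bool -> Str) -> Int -> Bool
ordered ✗ (uses contraction: a ×2; d, e left unused)
linear ✗ (uses contraction: a ×2; d, e left unused)
affine ✗ (uses contraction: a ×2)
relevant ✗ (d, e left unused)
unrestricted ✓ (well-typed at (((Bool -> Str) -> Int -> Bool) -> Bool -> Str) -> Int -> Bool; no restrictions here)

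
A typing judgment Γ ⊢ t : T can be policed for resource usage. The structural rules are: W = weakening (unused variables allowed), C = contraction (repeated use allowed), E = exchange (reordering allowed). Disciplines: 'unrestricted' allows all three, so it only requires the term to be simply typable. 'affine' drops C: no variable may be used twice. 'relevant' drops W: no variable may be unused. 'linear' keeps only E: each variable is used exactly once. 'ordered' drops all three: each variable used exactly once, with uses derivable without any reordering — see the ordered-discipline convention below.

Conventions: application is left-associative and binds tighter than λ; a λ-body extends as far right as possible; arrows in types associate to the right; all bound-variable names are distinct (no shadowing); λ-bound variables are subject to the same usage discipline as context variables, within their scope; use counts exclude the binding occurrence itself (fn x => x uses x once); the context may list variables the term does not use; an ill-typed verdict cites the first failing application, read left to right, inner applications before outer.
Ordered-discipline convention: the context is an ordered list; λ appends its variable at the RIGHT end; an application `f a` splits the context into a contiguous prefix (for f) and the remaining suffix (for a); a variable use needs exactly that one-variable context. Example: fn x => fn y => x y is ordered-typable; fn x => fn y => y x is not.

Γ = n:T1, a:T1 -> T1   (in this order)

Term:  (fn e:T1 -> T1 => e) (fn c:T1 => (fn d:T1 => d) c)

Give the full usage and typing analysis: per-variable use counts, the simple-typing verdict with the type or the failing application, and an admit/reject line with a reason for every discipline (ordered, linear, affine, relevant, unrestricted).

variable uses: n: 0×; a: 0×; e (bound): 1×; c (bound): 1×; d (bound): 1×
use order (left to right): e, d, c
typing: ✓ — T1 -> T1
ordered: ✗ — n, a left unused
linear: ✗ — n, a left unused
affine: ✓ — no duplicate uses among n, a, e, c, d
relevant: ✗ — n, a left unused
unrestricted: ✓ — typability at T1 -> T1 is all that's needed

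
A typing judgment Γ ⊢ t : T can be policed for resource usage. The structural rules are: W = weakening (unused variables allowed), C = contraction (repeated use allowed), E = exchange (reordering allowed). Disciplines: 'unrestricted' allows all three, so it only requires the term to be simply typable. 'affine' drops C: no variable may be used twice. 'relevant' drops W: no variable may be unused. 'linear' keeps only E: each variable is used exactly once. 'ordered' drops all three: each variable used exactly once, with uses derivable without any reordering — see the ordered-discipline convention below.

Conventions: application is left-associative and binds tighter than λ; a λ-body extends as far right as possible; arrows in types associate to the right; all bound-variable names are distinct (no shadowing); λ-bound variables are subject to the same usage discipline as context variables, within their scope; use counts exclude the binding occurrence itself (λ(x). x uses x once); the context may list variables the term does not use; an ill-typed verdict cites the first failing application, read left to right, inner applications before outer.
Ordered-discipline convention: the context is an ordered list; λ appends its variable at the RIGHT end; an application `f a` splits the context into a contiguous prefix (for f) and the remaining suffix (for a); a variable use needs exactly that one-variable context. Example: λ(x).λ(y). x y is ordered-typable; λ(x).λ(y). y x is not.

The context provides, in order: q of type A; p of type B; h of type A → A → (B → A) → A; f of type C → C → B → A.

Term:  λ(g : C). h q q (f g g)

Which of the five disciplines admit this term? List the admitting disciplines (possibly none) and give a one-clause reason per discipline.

admitted in: unrestricted
variable uses: q=2, p=0, h=1, f=1, g [bound]=2
uses in reading order: h, q, q, f, g, g
typing: ✓ — C → A
ordered: ✗, needs contraction — q ×2, g ×2; unused: p — weakening required
linear: ✗, needs contraction — q ×2, g ×2; unused: p — weakening required
affine: ✗, needs contraction — q ×2, g ×2
relevant: ✗, unused: p — weakening required
unrestricted: ✓, simply typable at C → A; W, C, E all held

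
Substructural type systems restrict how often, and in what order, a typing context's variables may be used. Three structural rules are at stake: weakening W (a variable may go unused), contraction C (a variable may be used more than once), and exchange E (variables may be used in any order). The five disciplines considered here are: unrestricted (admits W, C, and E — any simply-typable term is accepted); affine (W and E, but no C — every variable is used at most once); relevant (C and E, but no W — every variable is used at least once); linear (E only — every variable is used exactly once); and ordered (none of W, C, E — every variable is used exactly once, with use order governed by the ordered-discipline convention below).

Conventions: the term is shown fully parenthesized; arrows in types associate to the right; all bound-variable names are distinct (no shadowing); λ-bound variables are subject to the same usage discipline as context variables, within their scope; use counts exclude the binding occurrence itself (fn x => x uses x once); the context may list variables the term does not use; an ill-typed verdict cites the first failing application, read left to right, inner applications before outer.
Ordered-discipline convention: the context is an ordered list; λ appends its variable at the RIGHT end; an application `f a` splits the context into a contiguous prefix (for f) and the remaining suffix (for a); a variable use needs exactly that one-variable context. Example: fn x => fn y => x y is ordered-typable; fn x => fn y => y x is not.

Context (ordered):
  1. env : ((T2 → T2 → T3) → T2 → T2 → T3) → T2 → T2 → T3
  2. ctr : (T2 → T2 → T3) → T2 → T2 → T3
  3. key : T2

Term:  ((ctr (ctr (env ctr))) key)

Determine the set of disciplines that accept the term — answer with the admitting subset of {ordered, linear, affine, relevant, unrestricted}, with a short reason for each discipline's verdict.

admitting disciplines: relevant, unrestricted
use counts: env: 1×, ctr: 3×, key: 1×
order of uses: ctr, ctr, env, ctr, key
typing: ✓ — T2 → T3
ordered ✗ (ctr ×3 used more than once (contraction))
linear ✗ (ctr ×3 used more than once (contraction))
affine ✗ (ctr ×3 used more than once (contraction))
relevant ✓ (at least one use each (env, ctr, key))
unrestricted ✓ (typability at T2 → T3 is all that's needed)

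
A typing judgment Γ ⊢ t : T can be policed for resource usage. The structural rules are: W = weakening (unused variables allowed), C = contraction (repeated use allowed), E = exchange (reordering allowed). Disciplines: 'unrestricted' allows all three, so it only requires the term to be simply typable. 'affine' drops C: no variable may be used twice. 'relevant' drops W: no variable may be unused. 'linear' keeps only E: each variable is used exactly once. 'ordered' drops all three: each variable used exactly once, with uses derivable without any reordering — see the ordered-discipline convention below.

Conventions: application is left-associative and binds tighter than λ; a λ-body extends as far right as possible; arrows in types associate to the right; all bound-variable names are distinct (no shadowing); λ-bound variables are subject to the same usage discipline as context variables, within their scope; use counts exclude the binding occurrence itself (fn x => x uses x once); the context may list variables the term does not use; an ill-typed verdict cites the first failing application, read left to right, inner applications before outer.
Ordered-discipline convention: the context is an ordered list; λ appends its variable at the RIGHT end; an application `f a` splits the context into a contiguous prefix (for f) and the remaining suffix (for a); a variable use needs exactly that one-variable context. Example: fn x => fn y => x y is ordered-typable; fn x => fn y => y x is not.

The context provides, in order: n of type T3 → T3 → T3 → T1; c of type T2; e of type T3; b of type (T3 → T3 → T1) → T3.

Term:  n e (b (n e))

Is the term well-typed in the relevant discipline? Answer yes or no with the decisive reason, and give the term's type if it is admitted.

no — unused: c — weakening required
usage: n: 2×; c: 0×; e: 2×; b: 1×
use order (left to right): n, e, b, n, e
typing: the term checks, with type T3 → T1
per-discipline verdicts: ordered ✗ | linear ✗ | affine ✗ | relevant ✗ | unrestricted ✓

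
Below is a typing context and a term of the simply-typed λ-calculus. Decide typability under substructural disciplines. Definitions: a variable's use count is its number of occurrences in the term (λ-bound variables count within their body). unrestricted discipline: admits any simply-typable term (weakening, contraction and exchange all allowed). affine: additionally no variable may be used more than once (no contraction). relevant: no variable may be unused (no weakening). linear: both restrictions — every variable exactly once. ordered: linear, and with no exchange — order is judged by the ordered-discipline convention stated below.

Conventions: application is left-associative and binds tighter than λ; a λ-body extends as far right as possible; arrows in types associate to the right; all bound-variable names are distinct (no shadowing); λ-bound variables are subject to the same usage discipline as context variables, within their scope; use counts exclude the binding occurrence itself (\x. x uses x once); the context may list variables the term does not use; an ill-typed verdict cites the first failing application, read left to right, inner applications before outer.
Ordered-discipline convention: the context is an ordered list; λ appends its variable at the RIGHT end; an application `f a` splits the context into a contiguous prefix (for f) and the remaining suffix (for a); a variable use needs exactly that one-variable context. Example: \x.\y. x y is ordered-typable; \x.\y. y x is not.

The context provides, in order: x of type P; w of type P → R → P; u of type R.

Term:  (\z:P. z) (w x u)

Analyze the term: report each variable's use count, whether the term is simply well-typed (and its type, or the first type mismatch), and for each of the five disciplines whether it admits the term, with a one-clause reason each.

variable uses: x: 1, w: 1, u: 1, z [bound]: 1
uses in reading order: z, w, x, u
typing: ✓ — P
ordered: ✗, no ordered split (uses run z, w, x, u)
linear: ✓, exactly-once usage across x, w, u, z
affine: ✓, no duplicate uses among x, w, u, z
relevant: ✓, at least one use each (x, w, u, z)
unrestricted: ✓, well-typed at P; no restrictions here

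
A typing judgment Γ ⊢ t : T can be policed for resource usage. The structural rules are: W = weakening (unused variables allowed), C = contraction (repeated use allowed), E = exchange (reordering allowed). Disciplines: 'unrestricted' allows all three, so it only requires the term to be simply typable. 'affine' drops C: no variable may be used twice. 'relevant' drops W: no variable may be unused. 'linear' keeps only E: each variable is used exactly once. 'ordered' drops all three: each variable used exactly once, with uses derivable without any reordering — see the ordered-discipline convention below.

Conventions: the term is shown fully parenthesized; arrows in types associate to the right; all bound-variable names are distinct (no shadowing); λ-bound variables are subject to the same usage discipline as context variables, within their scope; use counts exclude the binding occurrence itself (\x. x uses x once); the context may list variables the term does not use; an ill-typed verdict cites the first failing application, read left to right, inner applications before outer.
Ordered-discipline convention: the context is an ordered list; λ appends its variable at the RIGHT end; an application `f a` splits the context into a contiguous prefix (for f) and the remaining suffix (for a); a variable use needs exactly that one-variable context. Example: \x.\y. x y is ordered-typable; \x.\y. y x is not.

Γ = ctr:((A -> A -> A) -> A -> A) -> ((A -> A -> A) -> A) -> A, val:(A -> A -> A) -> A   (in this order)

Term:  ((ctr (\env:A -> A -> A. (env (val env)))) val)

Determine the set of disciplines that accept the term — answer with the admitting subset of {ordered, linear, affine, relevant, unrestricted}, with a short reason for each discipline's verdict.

admitting disciplines: relevant, unrestricted
use counts: ctr ×1, val ×2, env (bound) ×2
order of uses: ctr, env, val, env, val
typing: ✓ — A
ordered: ✗, val ×2, env ×2 used more than once (contraction)
linear: ✗, val ×2, env ×2 used more than once (contraction)
affine: ✗, val ×2, env ×2 used more than once (contraction)
relevant: ✓, none of ctr, val, env goes unused
unrestricted: ✓, well-typed at A; no restrictions here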